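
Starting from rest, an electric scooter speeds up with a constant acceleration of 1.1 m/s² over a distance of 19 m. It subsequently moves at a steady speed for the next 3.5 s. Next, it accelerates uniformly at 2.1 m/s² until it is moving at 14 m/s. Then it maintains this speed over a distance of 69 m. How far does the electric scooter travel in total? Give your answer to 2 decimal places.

147.34 m

Phase 1 (accelerating): v₀ = 0 m/s, a = 1.1 m/s².
v² = v₀² + 2aΔx = 0² + 2·1.1·19 = 41.8 → v = 6.47 m/s
t = (v − v₀)/a = (6.47 − 0)/1.1 = 5.88 s

Phase 2 (constant speed): v₀ = 6.47 m/s, a = 0 m/s².
v = v₀ + at = 6.47 + (0)(3.5) = 6.47 m/s
Δx = v₀t + ½at² = 6.47·3.5 + 0.5·0·3.5² = 22.6 m

Phase 3 (accelerating): v₀ = 6.47 m/s, a = 2.1 m/s².
v = v₀ + at → t = (14 − 6.47) / 2.1 = 3.59 s
v² = v₀² + 2aΔx → Δx = (14² − 6.47²)/(2·2.1) = 36.7 m

Phase 4 (constant speed): v₀ = 14.0 m/s, a = 0 m/s².
Constant speed: t = d/v = 69/14.0 = 4.93 s
Total distance = 19.0 + 22.6 + 36.7 + 69.0 = 147 m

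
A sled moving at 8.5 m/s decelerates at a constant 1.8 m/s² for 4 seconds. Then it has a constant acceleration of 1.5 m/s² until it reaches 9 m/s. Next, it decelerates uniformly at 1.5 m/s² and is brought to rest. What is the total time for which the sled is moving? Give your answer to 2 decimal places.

15.13 s

Phase 1 (decelerating): v₀ = 8.50 m/s, a = -1.8 m/s².
v = v₀ + at = 8.50 + (-1.8)(4) = 1.30 m/s
Δx = v₀t + ½at² = 8.50·4 + 0.5·-1.8·4² = 19.6 m

Phase 2 (accelerating): v₀ = 1.30 m/s, a = 1.5 m/s².
v = v₀ + at → t = (9 − 1.30) / 1.5 = 5.13 s
v² = v₀² + 2aΔx → Δx = (9² − 1.30²)/(2·1.5) = 26.4 m

Phase 3 (decelerating): v₀ = 9.00 m/s, a = -1.5 m/s².
v = v₀ + at → t = (0 − 9.00) / -1.5 = 6.00 s
v² = v₀² + 2aΔx → Δx = (0² − 9.00²)/(2·-1.5) = 27.0 m
Total time = 4.00 + 5.13 + 6.00 = 15.1 s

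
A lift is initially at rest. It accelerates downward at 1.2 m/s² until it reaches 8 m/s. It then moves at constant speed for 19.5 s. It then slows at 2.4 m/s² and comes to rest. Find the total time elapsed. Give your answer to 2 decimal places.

29.50 s

Phase 1 (accelerating): v₀ = 0 m/s, a = 1.2 m/s².
v = v₀ + at → t = (8 − 0) / 1.2 = 6.67 s
v² = v₀² + 2aΔx → Δx = (8² − 0²)/(2·1.2) = 26.7 m

Phase 2 (constant speed): v₀ = 8.00 m/s, a = 0 m/s².
v = v₀ + at = 8.00 + (0)(19.5) = 8.00 m/s
Δx = v₀t + ½at² = 8.00·19.5 + 0.5·0·19.5² = 156 m

Phase 3 (decelerating): v₀ = 8.00 m/s, a = -2.4 m/s².
v = v₀ + at → t = (0 − 8.00) / -2.4 = 3.33 s
v² = v₀² + 2aΔx → Δx = (0² − 8.00²)/(2·-2.4) = 13.3 m
Total time = 6.67 + 19.5 + 3.33 = 29.5 s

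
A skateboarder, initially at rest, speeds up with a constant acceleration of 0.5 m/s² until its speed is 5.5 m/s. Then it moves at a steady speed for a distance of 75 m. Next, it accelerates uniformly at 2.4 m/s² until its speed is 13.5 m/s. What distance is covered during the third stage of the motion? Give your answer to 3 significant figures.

Phase 1 (accelerating): v₀ = 0 m/s, a = 0.5 m/s².
v = v₀ + at → t = (5.5 − 0) / 0.5 = 11.0 s
v² = v₀² + 2aΔx → Δx = (5.5² − 0²)/(2·0.5) = 30.2 m

Phase 2 (constant speed): v₀ = 5.50 m/s, a = 0 m/s².
Constant speed: t = d/v = 75/5.50 = 13.6 s

Phase 3 (accelerating): v₀ = 5.50 m/s, a = 2.4 m/s².
v = v₀ + at → t = (13.5 − 5.50) / 2.4 = 3.33 s
v² = v₀² + 2aΔx → Δx = (13.5² − 5.50²)/(2·2.4) = 31.7 m
Distance in phase 3 = 31.7 m

31.7 m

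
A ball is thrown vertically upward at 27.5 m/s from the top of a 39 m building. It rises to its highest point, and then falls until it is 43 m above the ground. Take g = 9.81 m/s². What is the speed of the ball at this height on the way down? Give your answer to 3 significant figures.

Phase 1 (rising): v₀ = 27.5 m/s, a = -9.81 m/s².
v = v₀ + at → t = (0 − 27.5) / -9.81 = 2.80 s
v² = v₀² + 2aΔx → Δx = (0² − 27.5²)/(2·-9.81) = 38.5 m

Phase 2 (falling): v₀ = 0 m/s, a = -9.81 m/s².
Falls 34.5 m from rest: t = √(2·34.5/9.81) = 2.65 s; v = g·t = 26.0 m/s.
Final speed = 26.0 m/s

26.0 m/s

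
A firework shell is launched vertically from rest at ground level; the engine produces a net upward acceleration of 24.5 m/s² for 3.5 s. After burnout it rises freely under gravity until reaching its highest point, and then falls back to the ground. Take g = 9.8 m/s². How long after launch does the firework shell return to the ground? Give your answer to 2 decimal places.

22.60 s

Phase 1 (powered ascent): v₀ = 0 m/s, a = 24.5 m/s².
v = v₀ + at = 0 + (24.5)(3.5) = 85.8 m/s
Δx = v₀t + ½at² = 0·3.5 + 0.5·24.5·3.5² = 150 m

Phase 2 (coasting upward): v₀ = 85.8 m/s, a = -9.8 m/s².
v = v₀ + at → t = (0 − 85.8) / -9.8 = 8.75 s
v² = v₀² + 2aΔx → Δx = (0² − 85.8²)/(2·-9.8) = 375 m

Phase 3 (free fall): v₀ = 0 m/s, a = -9.8 m/s².
Falls 525 m from rest: t = √(2·525/9.8) = 10.4 s; v = g·t = 101 m/s.
Total time = 3.50 + 8.75 + 10.4 = 22.6 s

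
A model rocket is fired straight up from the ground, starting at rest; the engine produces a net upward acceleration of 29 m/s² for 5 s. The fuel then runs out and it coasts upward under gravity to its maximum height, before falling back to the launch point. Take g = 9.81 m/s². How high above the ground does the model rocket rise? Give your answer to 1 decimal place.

Phase 1 (powered ascent): v₀ = 0 m/s, a = 29 m/s².
v = v₀ + at = 0 + (29)(5) = 145 m/s
Δx = v₀t + ½at² = 0·5 + 0.5·29·5² = 362 m

Phase 2 (coasting upward): v₀ = 145 m/s, a = -9.81 m/s².
v = v₀ + at → t = (0 − 145) / -9.81 = 14.8 s
v² = v₀² + 2aΔx → Δx = (0² − 145²)/(2·-9.81) = 1070 m
Maximum height = 362 + 1070 = 1430 m

1434.1 m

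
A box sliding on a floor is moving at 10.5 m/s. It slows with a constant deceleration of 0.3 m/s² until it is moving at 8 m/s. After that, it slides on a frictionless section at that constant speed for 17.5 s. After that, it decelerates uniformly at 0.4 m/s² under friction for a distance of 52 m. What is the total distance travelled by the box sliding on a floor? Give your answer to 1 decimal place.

Phase 1 (decelerating): v₀ = 10.5 m/s, a = -0.3 m/s².
v = v₀ + at → t = (8 − 10.5) / -0.3 = 8.33 s
v² = v₀² + 2aΔx → Δx = (8² − 10.5²)/(2·-0.3) = 77.1 m

Phase 2 (constant speed): v₀ = 8.00 m/s, a = 0 m/s².
v = v₀ + at = 8.00 + (0)(17.5) = 8.00 m/s
Δx = v₀t + ½at² = 8.00·17.5 + 0.5·0·17.5² = 140 m

Phase 3 (decelerating): v₀ = 8.00 m/s, a = -0.4 m/s².
v² = v₀² + 2aΔx = 8.00² + 2·-0.4·52 = 22.4 → v = 4.73 m/s
t = (v − v₀)/a = (4.73 − 8.00)/-0.4 = 8.17 s
Total distance = 77.1 + 140 + 52.0 = 269 m

269.1 m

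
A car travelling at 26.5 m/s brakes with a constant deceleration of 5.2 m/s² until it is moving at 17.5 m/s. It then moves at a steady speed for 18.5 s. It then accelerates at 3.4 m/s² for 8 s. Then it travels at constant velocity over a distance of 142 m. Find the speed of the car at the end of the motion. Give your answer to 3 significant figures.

44.7 m/s

Phase 1 (decelerating): v₀ = 26.5 m/s, a = -5.2 m/s².
v = v₀ + at → t = (17.5 − 26.5) / -5.2 = 1.73 s
v² = v₀² + 2aΔx → Δx = (17.5² − 26.5²)/(2·-5.2) = 38.1 m

Phase 2 (constant speed): v₀ = 17.5 m/s, a = 0 m/s².
v = v₀ + at = 17.5 + (0)(18.5) = 17.5 m/s
Δx = v₀t + ½at² = 17.5·18.5 + 0.5·0·18.5² = 324 m

Phase 3 (accelerating): v₀ = 17.5 m/s, a = 3.4 m/s².
v = v₀ + at = 17.5 + (3.4)(8) = 44.7 m/s
Δx = v₀t + ½at² = 17.5·8 + 0.5·3.4·8² = 249 m

Phase 4 (constant speed): v₀ = 44.7 m/s, a = 0 m/s².
Constant speed: t = d/v = 142/44.7 = 3.18 s
Final speed = 44.7 m/s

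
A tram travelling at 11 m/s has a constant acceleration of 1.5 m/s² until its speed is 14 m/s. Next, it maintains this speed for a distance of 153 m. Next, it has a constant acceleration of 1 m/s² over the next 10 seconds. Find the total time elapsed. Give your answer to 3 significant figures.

22.9 s

Phase 1 (accelerating): v₀ = 11.0 m/s, a = 1.5 m/s².
v = v₀ + at → t = (14 − 11.0) / 1.5 = 2.00 s
v² = v₀² + 2aΔx → Δx = (14² − 11.0²)/(2·1.5) = 25.0 m

Phase 2 (constant speed): v₀ = 14.0 m/s, a = 0 m/s².
Constant speed: t = d/v = 153/14.0 = 10.9 s

Phase 3 (accelerating): v₀ = 14.0 m/s, a = 1 m/s².
v = v₀ + at = 14.0 + (1)(10) = 24.0 m/s
Δx = v₀t + ½at² = 14.0·10 + 0.5·1·10² = 190 m
Total time = 2.00 + 10.9 + 10.0 = 22.9 s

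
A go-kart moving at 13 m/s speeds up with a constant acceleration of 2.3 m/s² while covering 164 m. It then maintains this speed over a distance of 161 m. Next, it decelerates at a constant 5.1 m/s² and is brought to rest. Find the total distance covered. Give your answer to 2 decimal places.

Phase 1 (accelerating): v₀ = 13.0 m/s, a = 2.3 m/s².
v² = v₀² + 2aΔx = 13.0² + 2·2.3·164 = 923 → v = 30.4 m/s
t = (v − v₀)/a = (30.4 − 13.0)/2.3 = 7.56 s

Phase 2 (constant speed): v₀ = 30.4 m/s, a = 0 m/s².
Constant speed: t = d/v = 161/30.4 = 5.30 s

Phase 3 (decelerating): v₀ = 30.4 m/s, a = -5.1 m/s².
v = v₀ + at → t = (0 − 30.4) / -5.1 = 5.96 s
v² = v₀² + 2aΔx → Δx = (0² − 30.4²)/(2·-5.1) = 90.5 m
Total distance = 164 + 161 + 90.5 = 416 m

415.53 m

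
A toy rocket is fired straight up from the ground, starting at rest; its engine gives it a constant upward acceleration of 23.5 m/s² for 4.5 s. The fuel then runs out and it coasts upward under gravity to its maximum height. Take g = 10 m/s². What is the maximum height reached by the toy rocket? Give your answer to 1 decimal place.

Phase 1 (powered ascent): v₀ = 0 m/s, a = 23.5 m/s².
v = v₀ + at = 0 + (23.5)(4.5) = 106 m/s
Δx = v₀t + ½at² = 0·4.5 + 0.5·23.5·4.5² = 238 m

Phase 2 (coasting upward): v₀ = 106 m/s, a = -10 m/s².
v = v₀ + at → t = (0 − 106) / -10 = 10.6 s
v² = v₀² + 2aΔx → Δx = (0² − 106²)/(2·-10) = 559 m
Maximum height = 238 + 559 = 797 m

797.1 m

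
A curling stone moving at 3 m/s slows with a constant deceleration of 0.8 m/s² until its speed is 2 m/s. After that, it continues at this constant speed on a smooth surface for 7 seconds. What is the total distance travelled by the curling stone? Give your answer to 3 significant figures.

17.1 m

Phase 1 (decelerating): v₀ = 3.00 m/s, a = -0.8 m/s².
v = v₀ + at → t = (2 − 3.00) / -0.8 = 1.25 s
v² = v₀² + 2aΔx → Δx = (2² − 3.00²)/(2·-0.8) = 3.12 m

Phase 2 (constant speed): v₀ = 2.00 m/s, a = 0 m/s².
v = v₀ + at = 2.00 + (0)(7) = 2.00 m/s
Δx = v₀t + ½at² = 2.00·7 + 0.5·0·7² = 14.0 m
Total distance = 3.12 + 14.0 = 17.1 m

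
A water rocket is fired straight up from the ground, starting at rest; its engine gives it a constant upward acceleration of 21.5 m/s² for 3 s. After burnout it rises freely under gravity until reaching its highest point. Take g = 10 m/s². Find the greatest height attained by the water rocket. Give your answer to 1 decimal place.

304.8 m

Phase 1 (powered ascent): v₀ = 0 m/s, a = 21.5 m/s².
v = v₀ + at = 0 + (21.5)(3) = 64.5 m/s
Δx = v₀t + ½at² = 0·3 + 0.5·21.5·3² = 96.8 m

Phase 2 (coasting upward): v₀ = 64.5 m/s, a = -10 m/s².
v = v₀ + at → t = (0 − 64.5) / -10 = 6.45 s
v² = v₀² + 2aΔx → Δx = (0² − 64.5²)/(2·-10) = 208 m
Maximum height = 96.8 + 208 = 305 m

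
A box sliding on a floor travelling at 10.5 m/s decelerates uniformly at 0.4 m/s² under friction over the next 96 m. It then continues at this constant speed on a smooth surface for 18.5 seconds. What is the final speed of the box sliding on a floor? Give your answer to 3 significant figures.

Phase 1 (decelerating): v₀ = 10.5 m/s, a = -0.4 m/s².
v² = v₀² + 2aΔx = 10.5² + 2·-0.4·96 = 33.4 → v = 5.78 m/s
t = (v − v₀)/a = (5.78 − 10.5)/-0.4 = 11.8 s

Phase 2 (constant speed): v₀ = 5.78 m/s, a = 0 m/s².
v = v₀ + at = 5.78 + (0)(18.5) = 5.78 m/s
Δx = v₀t + ½at² = 5.78·18.5 + 0.5·0·18.5² = 107 m
Final speed = 5.78 m/s

5.78 m/s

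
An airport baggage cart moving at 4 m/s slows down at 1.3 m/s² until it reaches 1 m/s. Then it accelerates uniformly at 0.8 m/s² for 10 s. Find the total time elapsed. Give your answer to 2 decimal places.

Phase 1 (decelerating): v₀ = 4.00 m/s, a = -1.3 m/s².
v = v₀ + at → t = (1 − 4.00) / -1.3 = 2.31 s
v² = v₀² + 2aΔx → Δx = (1² − 4.00²)/(2·-1.3) = 5.77 m

Phase 2 (accelerating): v₀ = 1.00 m/s, a = 0.8 m/s².
v = v₀ + at = 1.00 + (0.8)(10) = 9.00 m/s
Δx = v₀t + ½at² = 1.00·10 + 0.5·0.8·10² = 50.0 m
Total time = 2.31 + 10.0 = 12.3 s

12.31 s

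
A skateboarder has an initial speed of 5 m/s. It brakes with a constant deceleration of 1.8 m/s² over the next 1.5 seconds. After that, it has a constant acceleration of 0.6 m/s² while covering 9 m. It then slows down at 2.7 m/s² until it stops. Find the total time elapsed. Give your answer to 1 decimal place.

5.8 s

Phase 1 (decelerating): v₀ = 5.00 m/s, a = -1.8 m/s².
v = v₀ + at = 5.00 + (-1.8)(1.5) = 2.30 m/s
Δx = v₀t + ½at² = 5.00·1.5 + 0.5·-1.8·1.5² = 5.47 m

Phase 2 (accelerating): v₀ = 2.30 m/s, a = 0.6 m/s².
v² = v₀² + 2aΔx = 2.30² + 2·0.6·9 = 16.1 → v = 4.01 m/s
t = (v − v₀)/a = (4.01 − 2.30)/0.6 = 2.85 s

Phase 3 (decelerating): v₀ = 4.01 m/s, a = -2.7 m/s².
v = v₀ + at → t = (0 − 4.01) / -2.7 = 1.49 s
v² = v₀² + 2aΔx → Δx = (0² − 4.01²)/(2·-2.7) = 2.98 m
Total time = 1.50 + 2.85 + 1.49 = 5.84 s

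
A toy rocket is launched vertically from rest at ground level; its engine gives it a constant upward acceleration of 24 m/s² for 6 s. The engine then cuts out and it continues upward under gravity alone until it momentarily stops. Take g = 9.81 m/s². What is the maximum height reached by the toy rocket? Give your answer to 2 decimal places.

Phase 1 (powered ascent): v₀ = 0 m/s, a = 24 m/s².
v = v₀ + at = 0 + (24)(6) = 144 m/s
Δx = v₀t + ½at² = 0·6 + 0.5·24·6² = 432 m

Phase 2 (coasting upward): v₀ = 144 m/s, a = -9.81 m/s².
v = v₀ + at → t = (0 − 144) / -9.81 = 14.7 s
v² = v₀² + 2aΔx → Δx = (0² − 144²)/(2·-9.81) = 1060 m
Maximum height = 432 + 1060 = 1490 m

1488.88 m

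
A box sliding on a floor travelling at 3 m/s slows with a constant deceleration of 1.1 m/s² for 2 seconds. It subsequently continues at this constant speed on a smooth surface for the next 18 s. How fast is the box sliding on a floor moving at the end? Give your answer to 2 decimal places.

0.80 m/s

Phase 1 (decelerating): v₀ = 3.00 m/s, a = -1.1 m/s².
v = v₀ + at = 3.00 + (-1.1)(2) = 0.800 m/s
Δx = v₀t + ½at² = 3.00·2 + 0.5·-1.1·2² = 3.80 m

Phase 2 (constant speed): v₀ = 0.800 m/s, a = 0 m/s².
v = v₀ + at = 0.800 + (0)(18) = 0.800 m/s
Δx = v₀t + ½at² = 0.800·18 + 0.5·0·18² = 14.4 m
Final speed = 0.800 m/s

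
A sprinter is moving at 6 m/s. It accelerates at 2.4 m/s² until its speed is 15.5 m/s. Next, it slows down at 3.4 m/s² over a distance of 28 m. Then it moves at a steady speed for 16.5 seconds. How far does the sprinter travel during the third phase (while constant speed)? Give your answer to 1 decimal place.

Phase 1 (accelerating): v₀ = 6.00 m/s, a = 2.4 m/s².
v = v₀ + at → t = (15.5 − 6.00) / 2.4 = 3.96 s
v² = v₀² + 2aΔx → Δx = (15.5² − 6.00²)/(2·2.4) = 42.6 m

Phase 2 (decelerating): v₀ = 15.5 m/s, a = -3.4 m/s².
v² = v₀² + 2aΔx = 15.5² + 2·-3.4·28 = 49.8 → v = 7.06 m/s
t = (v − v₀)/a = (7.06 − 15.5)/-3.4 = 2.48 s

Phase 3 (constant speed): v₀ = 7.06 m/s, a = 0 m/s².
v = v₀ + at = 7.06 + (0)(16.5) = 7.06 m/s
Δx = v₀t + ½at² = 7.06·16.5 + 0.5·0·16.5² = 116 m
Distance in phase 3 = 116 m

116.5 m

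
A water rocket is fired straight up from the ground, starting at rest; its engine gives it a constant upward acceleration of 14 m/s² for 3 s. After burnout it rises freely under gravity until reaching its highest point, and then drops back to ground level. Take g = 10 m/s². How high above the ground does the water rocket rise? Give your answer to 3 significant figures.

151 m

Phase 1 (powered ascent): v₀ = 0 m/s, a = 14 m/s².
v = v₀ + at = 0 + (14)(3) = 42.0 m/s
Δx = v₀t + ½at² = 0·3 + 0.5·14·3² = 63.0 m

Phase 2 (coasting upward): v₀ = 42.0 m/s, a = -10 m/s².
v = v₀ + at → t = (0 − 42.0) / -10 = 4.20 s
v² = v₀² + 2aΔx → Δx = (0² − 42.0²)/(2·-10) = 88.2 m
Maximum height = 63.0 + 88.2 = 151 m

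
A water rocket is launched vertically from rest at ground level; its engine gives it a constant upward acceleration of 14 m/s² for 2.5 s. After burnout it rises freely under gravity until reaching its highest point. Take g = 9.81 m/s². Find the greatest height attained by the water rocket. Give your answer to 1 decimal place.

106.2 m

Phase 1 (powered ascent): v₀ = 0 m/s, a = 14 m/s².
v = v₀ + at = 0 + (14)(2.5) = 35.0 m/s
Δx = v₀t + ½at² = 0·2.5 + 0.5·14·2.5² = 43.8 m

Phase 2 (coasting upward): v₀ = 35.0 m/s, a = -9.81 m/s².
v = v₀ + at → t = (0 − 35.0) / -9.81 = 3.57 s
v² = v₀² + 2aΔx → Δx = (0² − 35.0²)/(2·-9.81) = 62.4 m
Maximum height = 43.8 + 62.4 = 106 m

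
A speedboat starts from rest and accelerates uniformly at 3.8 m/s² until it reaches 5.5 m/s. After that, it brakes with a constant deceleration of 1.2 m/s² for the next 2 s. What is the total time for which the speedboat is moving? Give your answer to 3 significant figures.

Phase 1 (accelerating): v₀ = 0 m/s, a = 3.8 m/s².
v = v₀ + at → t = (5.5 − 0) / 3.8 = 1.45 s
v² = v₀² + 2aΔx → Δx = (5.5² − 0²)/(2·3.8) = 3.98 m

Phase 2 (decelerating): v₀ = 5.50 m/s, a = -1.2 m/s².
v = v₀ + at = 5.50 + (-1.2)(2) = 3.10 m/s
Δx = v₀t + ½at² = 5.50·2 + 0.5·-1.2·2² = 8.60 m
Total time = 1.45 + 2.00 = 3.45 s

3.45 s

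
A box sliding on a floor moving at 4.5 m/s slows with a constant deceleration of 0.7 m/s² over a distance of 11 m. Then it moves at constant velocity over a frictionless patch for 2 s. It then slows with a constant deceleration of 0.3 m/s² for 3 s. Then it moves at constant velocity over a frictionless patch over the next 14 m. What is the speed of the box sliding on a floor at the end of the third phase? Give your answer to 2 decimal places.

Phase 1 (decelerating): v₀ = 4.50 m/s, a = -0.7 m/s².
v² = v₀² + 2aΔx = 4.50² + 2·-0.7·11 = 4.85 → v = 2.20 m/s
t = (v − v₀)/a = (2.20 − 4.50)/-0.7 = 3.28 s

Phase 2 (constant speed): v₀ = 2.20 m/s, a = 0 m/s².
v = v₀ + at = 2.20 + (0)(2) = 2.20 m/s
Δx = v₀t + ½at² = 2.20·2 + 0.5·0·2² = 4.40 m

Phase 3 (decelerating): v₀ = 2.20 m/s, a = -0.3 m/s².
v = v₀ + at = 2.20 + (-0.3)(3) = 1.30 m/s
Δx = v₀t + ½at² = 2.20·3 + 0.5·-0.3·3² = 5.26 m
Speed at end of phase 3 = 1.30 m/s

1.30 m/s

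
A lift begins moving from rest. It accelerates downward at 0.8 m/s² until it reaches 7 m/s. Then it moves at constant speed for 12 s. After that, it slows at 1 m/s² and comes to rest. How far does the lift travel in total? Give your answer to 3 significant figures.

Phase 1 (accelerating): v₀ = 0 m/s, a = 0.8 m/s².
v = v₀ + at → t = (7 − 0) / 0.8 = 8.75 s
v² = v₀² + 2aΔx → Δx = (7² − 0²)/(2·0.8) = 30.6 m

Phase 2 (constant speed): v₀ = 7.00 m/s, a = 0 m/s².
v = v₀ + at = 7.00 + (0)(12) = 7.00 m/s
Δx = v₀t + ½at² = 7.00·12 + 0.5·0·12² = 84.0 m

Phase 3 (decelerating): v₀ = 7.00 m/s, a = -1 m/s².
v = v₀ + at → t = (0 − 7.00) / -1 = 7.00 s
v² = v₀² + 2aΔx → Δx = (0² − 7.00²)/(2·-1) = 24.5 m
Total distance = 30.6 + 84.0 + 24.5 = 139 m

139 m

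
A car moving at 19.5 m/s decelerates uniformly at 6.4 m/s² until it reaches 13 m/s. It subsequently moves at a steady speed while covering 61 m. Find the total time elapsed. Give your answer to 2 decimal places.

Phase 1 (decelerating): v₀ = 19.5 m/s, a = -6.4 m/s².
v = v₀ + at → t = (13 − 19.5) / -6.4 = 1.02 s
v² = v₀² + 2aΔx → Δx = (13² − 19.5²)/(2·-6.4) = 16.5 m

Phase 2 (constant speed): v₀ = 13.0 m/s, a = 0 m/s².
Constant speed: t = d/v = 61/13.0 = 4.69 s
Total time = 1.02 + 4.69 = 5.71 s

5.71 s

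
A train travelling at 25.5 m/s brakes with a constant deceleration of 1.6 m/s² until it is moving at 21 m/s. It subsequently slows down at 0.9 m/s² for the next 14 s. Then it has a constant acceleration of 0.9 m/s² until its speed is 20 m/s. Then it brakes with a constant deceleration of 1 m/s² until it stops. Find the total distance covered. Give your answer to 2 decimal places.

Phase 1 (decelerating): v₀ = 25.5 m/s, a = -1.6 m/s².
v = v₀ + at → t = (21 − 25.5) / -1.6 = 2.81 s
v² = v₀² + 2aΔx → Δx = (21² − 25.5²)/(2·-1.6) = 65.4 m

Phase 2 (decelerating): v₀ = 21.0 m/s, a = -0.9 m/s².
v = v₀ + at = 21.0 + (-0.9)(14) = 8.40 m/s
Δx = v₀t + ½at² = 21.0·14 + 0.5·-0.9·14² = 206 m

Phase 3 (accelerating): v₀ = 8.40 m/s, a = 0.9 m/s².
v = v₀ + at → t = (20 − 8.40) / 0.9 = 12.9 s
v² = v₀² + 2aΔx → Δx = (20² − 8.40²)/(2·0.9) = 183 m

Phase 4 (decelerating): v₀ = 20.0 m/s, a = -1 m/s².
v = v₀ + at → t = (0 − 20.0) / -1 = 20.0 s
v² = v₀² + 2aΔx → Δx = (0² − 20.0²)/(2·-1) = 200 m
Total distance = 65.4 + 206 + 183 + 200 = 654 m

654.21 m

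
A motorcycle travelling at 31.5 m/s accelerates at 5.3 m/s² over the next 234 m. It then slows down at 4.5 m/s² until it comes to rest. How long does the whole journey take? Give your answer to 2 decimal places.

18.27 s

Phase 1 (accelerating): v₀ = 31.5 m/s, a = 5.3 m/s².
v² = v₀² + 2aΔx = 31.5² + 2·5.3·234 = 3470 → v = 58.9 m/s
t = (v − v₀)/a = (58.9 − 31.5)/5.3 = 5.18 s

Phase 2 (decelerating): v₀ = 58.9 m/s, a = -4.5 m/s².
v = v₀ + at → t = (0 − 58.9) / -4.5 = 13.1 s
v² = v₀² + 2aΔx → Δx = (0² − 58.9²)/(2·-4.5) = 386 m
Total time = 5.18 + 13.1 = 18.3 s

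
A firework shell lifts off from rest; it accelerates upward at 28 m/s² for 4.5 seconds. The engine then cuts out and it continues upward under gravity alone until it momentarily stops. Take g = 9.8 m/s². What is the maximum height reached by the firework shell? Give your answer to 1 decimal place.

Phase 1 (powered ascent): v₀ = 0 m/s, a = 28 m/s².
v = v₀ + at = 0 + (28)(4.5) = 126 m/s
Δx = v₀t + ½at² = 0·4.5 + 0.5·28·4.5² = 284 m

Phase 2 (coasting upward): v₀ = 126 m/s, a = -9.8 m/s².
v = v₀ + at → t = (0 − 126) / -9.8 = 12.9 s
v² = v₀² + 2aΔx → Δx = (0² − 126²)/(2·-9.8) = 810 m
Maximum height = 284 + 810 = 1090 m

1093.5 m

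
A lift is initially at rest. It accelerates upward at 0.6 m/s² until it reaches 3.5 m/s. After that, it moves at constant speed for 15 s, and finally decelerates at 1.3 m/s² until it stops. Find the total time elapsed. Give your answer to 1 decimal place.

23.5 s

Phase 1 (accelerating): v₀ = 0 m/s, a = 0.6 m/s².
v = v₀ + at → t = (3.5 − 0) / 0.6 = 5.83 s
v² = v₀² + 2aΔx → Δx = (3.5² − 0²)/(2·0.6) = 10.2 m

Phase 2 (constant speed): v₀ = 3.50 m/s, a = 0 m/s².
v = v₀ + at = 3.50 + (0)(15) = 3.50 m/s
Δx = v₀t + ½at² = 3.50·15 + 0.5·0·15² = 52.5 m

Phase 3 (decelerating): v₀ = 3.50 m/s, a = -1.3 m/s².
v = v₀ + at → t = (0 − 3.50) / -1.3 = 2.69 s
v² = v₀² + 2aΔx → Δx = (0² − 3.50²)/(2·-1.3) = 4.71 m
Total time = 5.83 + 15.0 + 2.69 = 23.5 s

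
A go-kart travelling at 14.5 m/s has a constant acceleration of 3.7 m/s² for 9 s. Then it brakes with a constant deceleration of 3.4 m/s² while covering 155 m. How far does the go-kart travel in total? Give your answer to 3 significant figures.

Phase 1 (accelerating): v₀ = 14.5 m/s, a = 3.7 m/s².
v = v₀ + at = 14.5 + (3.7)(9) = 47.8 m/s
Δx = v₀t + ½at² = 14.5·9 + 0.5·3.7·9² = 280 m

Phase 2 (decelerating): v₀ = 47.8 m/s, a = -3.4 m/s².
v² = v₀² + 2aΔx = 47.8² + 2·-3.4·155 = 1230 → v = 35.1 m/s
t = (v − v₀)/a = (35.1 − 47.8)/-3.4 = 3.74 s
Total distance = 280 + 155 = 435 m

435 m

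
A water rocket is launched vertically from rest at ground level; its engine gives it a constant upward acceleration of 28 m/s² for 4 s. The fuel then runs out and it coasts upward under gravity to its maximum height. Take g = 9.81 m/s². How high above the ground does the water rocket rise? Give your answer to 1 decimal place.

Phase 1 (powered ascent): v₀ = 0 m/s, a = 28 m/s².
v = v₀ + at = 0 + (28)(4) = 112 m/s
Δx = v₀t + ½at² = 0·4 + 0.5·28·4² = 224 m

Phase 2 (coasting upward): v₀ = 112 m/s, a = -9.81 m/s².
v = v₀ + at → t = (0 − 112) / -9.81 = 11.4 s
v² = v₀² + 2aΔx → Δx = (0² − 112²)/(2·-9.81) = 639 m
Maximum height = 224 + 639 = 863 m

863.3 m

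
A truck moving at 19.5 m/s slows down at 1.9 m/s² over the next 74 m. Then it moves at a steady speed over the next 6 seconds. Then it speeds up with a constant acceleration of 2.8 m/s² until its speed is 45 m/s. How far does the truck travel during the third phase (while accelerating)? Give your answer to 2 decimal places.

343.92 m

Phase 1 (decelerating): v₀ = 19.5 m/s, a = -1.9 m/s².
v² = v₀² + 2aΔx = 19.5² + 2·-1.9·74 = 99.1 → v = 9.95 m/s
t = (v − v₀)/a = (9.95 − 19.5)/-1.9 = 5.03 s

Phase 2 (constant speed): v₀ = 9.95 m/s, a = 0 m/s².
v = v₀ + at = 9.95 + (0)(6) = 9.95 m/s
Δx = v₀t + ½at² = 9.95·6 + 0.5·0·6² = 59.7 m

Phase 3 (accelerating): v₀ = 9.95 m/s, a = 2.8 m/s².
v = v₀ + at → t = (45 − 9.95) / 2.8 = 12.5 s
v² = v₀² + 2aΔx → Δx = (45² − 9.95²)/(2·2.8) = 344 m
Distance in phase 3 = 344 m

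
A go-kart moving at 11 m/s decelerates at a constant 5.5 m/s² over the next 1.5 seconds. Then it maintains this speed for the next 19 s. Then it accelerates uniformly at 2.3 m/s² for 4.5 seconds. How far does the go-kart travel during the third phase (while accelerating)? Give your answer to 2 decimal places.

Phase 1 (decelerating): v₀ = 11.0 m/s, a = -5.5 m/s².
v = v₀ + at = 11.0 + (-5.5)(1.5) = 2.75 m/s
Δx = v₀t + ½at² = 11.0·1.5 + 0.5·-5.5·1.5² = 10.3 m

Phase 2 (constant speed): v₀ = 2.75 m/s, a = 0 m/s².
v = v₀ + at = 2.75 + (0)(19) = 2.75 m/s
Δx = v₀t + ½at² = 2.75·19 + 0.5·0·19² = 52.2 m

Phase 3 (accelerating): v₀ = 2.75 m/s, a = 2.3 m/s².
v = v₀ + at = 2.75 + (2.3)(4.5) = 13.1 m/s
Δx = v₀t + ½at² = 2.75·4.5 + 0.5·2.3·4.5² = 35.7 m
Distance in phase 3 = 35.7 m

35.66 m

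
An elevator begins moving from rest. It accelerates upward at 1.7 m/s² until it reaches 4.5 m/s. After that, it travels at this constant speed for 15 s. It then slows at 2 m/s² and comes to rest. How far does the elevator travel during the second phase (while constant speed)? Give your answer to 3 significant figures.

67.5 m

Phase 1 (accelerating): v₀ = 0 m/s, a = 1.7 m/s².
v = v₀ + at → t = (4.5 − 0) / 1.7 = 2.65 s
v² = v₀² + 2aΔx → Δx = (4.5² − 0²)/(2·1.7) = 5.96 m

Phase 2 (constant speed): v₀ = 4.50 m/s, a = 0 m/s².
v = v₀ + at = 4.50 + (0)(15) = 4.50 m/s
Δx = v₀t + ½at² = 4.50·15 + 0.5·0·15² = 67.5 m
Distance in phase 2 = 67.5 m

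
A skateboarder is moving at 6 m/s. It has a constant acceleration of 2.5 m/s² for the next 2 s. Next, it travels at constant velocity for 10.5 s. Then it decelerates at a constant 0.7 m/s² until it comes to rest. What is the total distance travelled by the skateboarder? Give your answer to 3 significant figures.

Phase 1 (accelerating): v₀ = 6.00 m/s, a = 2.5 m/s².
v = v₀ + at = 6.00 + (2.5)(2) = 11.0 m/s
Δx = v₀t + ½at² = 6.00·2 + 0.5·2.5·2² = 17.0 m

Phase 2 (constant speed): v₀ = 11.0 m/s, a = 0 m/s².
v = v₀ + at = 11.0 + (0)(10.5) = 11.0 m/s
Δx = v₀t + ½at² = 11.0·10.5 + 0.5·0·10.5² = 116 m

Phase 3 (decelerating): v₀ = 11.0 m/s, a = -0.7 m/s².
v = v₀ + at → t = (0 − 11.0) / -0.7 = 15.7 s
v² = v₀² + 2aΔx → Δx = (0² − 11.0²)/(2·-0.7) = 86.4 m
Total distance = 17.0 + 116 + 86.4 = 219 m

219 m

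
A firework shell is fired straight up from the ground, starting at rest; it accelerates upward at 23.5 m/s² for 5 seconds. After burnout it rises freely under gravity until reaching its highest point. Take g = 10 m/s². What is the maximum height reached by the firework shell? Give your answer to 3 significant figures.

Phase 1 (powered ascent): v₀ = 0 m/s, a = 23.5 m/s².
v = v₀ + at = 0 + (23.5)(5) = 118 m/s
Δx = v₀t + ½at² = 0·5 + 0.5·23.5·5² = 294 m

Phase 2 (coasting upward): v₀ = 118 m/s, a = -10 m/s².
v = v₀ + at → t = (0 − 118) / -10 = 11.8 s
v² = v₀² + 2aΔx → Δx = (0² − 118²)/(2·-10) = 690 m
Maximum height = 294 + 690 = 984 m

984 m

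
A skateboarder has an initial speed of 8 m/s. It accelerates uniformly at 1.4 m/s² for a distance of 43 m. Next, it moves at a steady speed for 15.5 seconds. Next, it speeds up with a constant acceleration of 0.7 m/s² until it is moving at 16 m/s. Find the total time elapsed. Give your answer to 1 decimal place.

22.9 s

Phase 1 (accelerating): v₀ = 8.00 m/s, a = 1.4 m/s².
v² = v₀² + 2aΔx = 8.00² + 2·1.4·43 = 184 → v = 13.6 m/s
t = (v − v₀)/a = (13.6 − 8.00)/1.4 = 3.99 s

Phase 2 (constant speed): v₀ = 13.6 m/s, a = 0 m/s².
v = v₀ + at = 13.6 + (0)(15.5) = 13.6 m/s
Δx = v₀t + ½at² = 13.6·15.5 + 0.5·0·15.5² = 210 m

Phase 3 (accelerating): v₀ = 13.6 m/s, a = 0.7 m/s².
v = v₀ + at → t = (16 − 13.6) / 0.7 = 3.46 s
v² = v₀² + 2aΔx → Δx = (16² − 13.6²)/(2·0.7) = 51.1 m
Total time = 3.99 + 15.5 + 3.46 = 22.9 s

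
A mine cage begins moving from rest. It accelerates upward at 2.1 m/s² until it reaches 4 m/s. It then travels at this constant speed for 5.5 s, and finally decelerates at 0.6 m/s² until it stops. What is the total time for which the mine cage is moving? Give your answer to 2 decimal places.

Phase 1 (accelerating): v₀ = 0 m/s, a = 2.1 m/s².
v = v₀ + at → t = (4 − 0) / 2.1 = 1.90 s
v² = v₀² + 2aΔx → Δx = (4² − 0²)/(2·2.1) = 3.81 m

Phase 2 (constant speed): v₀ = 4.00 m/s, a = 0 m/s².
v = v₀ + at = 4.00 + (0)(5.5) = 4.00 m/s
Δx = v₀t + ½at² = 4.00·5.5 + 0.5·0·5.5² = 22.0 m

Phase 3 (decelerating): v₀ = 4.00 m/s, a = -0.6 m/s².
v = v₀ + at → t = (0 − 4.00) / -0.6 = 6.67 s
v² = v₀² + 2aΔx → Δx = (0² − 4.00²)/(2·-0.6) = 13.3 m
Total time = 1.90 + 5.50 + 6.67 = 14.1 s

14.07 s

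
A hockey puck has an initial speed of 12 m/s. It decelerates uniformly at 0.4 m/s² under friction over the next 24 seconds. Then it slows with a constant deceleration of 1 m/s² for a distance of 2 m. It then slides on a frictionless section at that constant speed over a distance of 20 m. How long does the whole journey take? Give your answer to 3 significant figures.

Phase 1 (decelerating): v₀ = 12.0 m/s, a = -0.4 m/s².
v = v₀ + at = 12.0 + (-0.4)(24) = 2.40 m/s
Δx = v₀t + ½at² = 12.0·24 + 0.5·-0.4·24² = 173 m

Phase 2 (decelerating): v₀ = 2.40 m/s, a = -1 m/s².
v² = v₀² + 2aΔx = 2.40² + 2·-1·2 = 1.76 → v = 1.33 m/s
t = (v − v₀)/a = (1.33 − 2.40)/-1 = 1.07 s

Phase 3 (constant speed): v₀ = 1.33 m/s, a = 0 m/s².
Constant speed: t = d/v = 20/1.33 = 15.1 s
Total time = 24.0 + 1.07 + 15.1 = 40.1 s

40.1 s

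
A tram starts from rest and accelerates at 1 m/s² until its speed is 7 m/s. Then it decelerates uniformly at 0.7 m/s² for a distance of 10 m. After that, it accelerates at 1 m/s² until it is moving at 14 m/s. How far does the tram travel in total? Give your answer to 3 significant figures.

Phase 1 (accelerating): v₀ = 0 m/s, a = 1 m/s².
v = v₀ + at → t = (7 − 0) / 1 = 7.00 s
v² = v₀² + 2aΔx → Δx = (7² − 0²)/(2·1) = 24.5 m

Phase 2 (decelerating): v₀ = 7.00 m/s, a = -0.7 m/s².
v² = v₀² + 2aΔx = 7.00² + 2·-0.7·10 = 35.0 → v = 5.92 m/s
t = (v − v₀)/a = (5.92 − 7.00)/-0.7 = 1.55 s

Phase 3 (accelerating): v₀ = 5.92 m/s, a = 1 m/s².
v = v₀ + at → t = (14 − 5.92) / 1 = 8.08 s
v² = v₀² + 2aΔx → Δx = (14² − 5.92²)/(2·1) = 80.5 m
Total distance = 24.5 + 10.0 + 80.5 = 115 m

115 m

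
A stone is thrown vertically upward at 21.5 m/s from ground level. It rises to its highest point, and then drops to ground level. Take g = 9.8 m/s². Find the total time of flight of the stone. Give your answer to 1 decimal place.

Phase 1 (rising): v₀ = 21.5 m/s, a = -9.8 m/s².
v = v₀ + at → t = (0 − 21.5) / -9.8 = 2.19 s
v² = v₀² + 2aΔx → Δx = (0² − 21.5²)/(2·-9.8) = 23.6 m

Phase 2 (falling): v₀ = 0 m/s, a = -9.8 m/s².
Falls 23.6 m from rest: t = √(2·23.6/9.8) = 2.19 s; v = g·t = 21.5 m/s.
Total time = 2.19 + 2.19 = 4.39 s

4.4 s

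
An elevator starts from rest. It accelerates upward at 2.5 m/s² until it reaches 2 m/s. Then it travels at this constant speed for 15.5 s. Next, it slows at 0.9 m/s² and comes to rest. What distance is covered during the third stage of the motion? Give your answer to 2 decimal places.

2.22 m

Phase 1 (accelerating): v₀ = 0 m/s, a = 2.5 m/s².
v = v₀ + at → t = (2 − 0) / 2.5 = 0.800 s
v² = v₀² + 2aΔx → Δx = (2² − 0²)/(2·2.5) = 0.800 m

Phase 2 (constant speed): v₀ = 2.00 m/s, a = 0 m/s².
v = v₀ + at = 2.00 + (0)(15.5) = 2.00 m/s
Δx = v₀t + ½at² = 2.00·15.5 + 0.5·0·15.5² = 31.0 m

Phase 3 (decelerating): v₀ = 2.00 m/s, a = -0.9 m/s².
v = v₀ + at → t = (0 − 2.00) / -0.9 = 2.22 s
v² = v₀² + 2aΔx → Δx = (0² − 2.00²)/(2·-0.9) = 2.22 m
Distance in phase 3 = 2.22 m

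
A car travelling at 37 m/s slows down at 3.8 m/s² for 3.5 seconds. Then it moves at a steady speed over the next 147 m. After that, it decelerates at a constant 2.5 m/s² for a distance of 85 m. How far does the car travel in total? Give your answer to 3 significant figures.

338 m

Phase 1 (decelerating): v₀ = 37.0 m/s, a = -3.8 m/s².
v = v₀ + at = 37.0 + (-3.8)(3.5) = 23.7 m/s
Δx = v₀t + ½at² = 37.0·3.5 + 0.5·-3.8·3.5² = 106 m

Phase 2 (constant speed): v₀ = 23.7 m/s, a = 0 m/s².
Constant speed: t = d/v = 147/23.7 = 6.20 s

Phase 3 (decelerating): v₀ = 23.7 m/s, a = -2.5 m/s².
v² = v₀² + 2aΔx = 23.7² + 2·-2.5·85 = 137 → v = 11.7 m/s
t = (v − v₀)/a = (11.7 − 23.7)/-2.5 = 4.80 s
Total distance = 106 + 147 + 85.0 = 338 m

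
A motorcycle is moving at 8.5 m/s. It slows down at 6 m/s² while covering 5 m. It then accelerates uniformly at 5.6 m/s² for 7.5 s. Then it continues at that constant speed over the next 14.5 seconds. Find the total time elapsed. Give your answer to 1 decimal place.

22.8 s

Phase 1 (decelerating): v₀ = 8.50 m/s, a = -6 m/s².
v² = v₀² + 2aΔx = 8.50² + 2·-6·5 = 12.2 → v = 3.50 m/s
t = (v − v₀)/a = (3.50 − 8.50)/-6 = 0.833 s

Phase 2 (accelerating): v₀ = 3.50 m/s, a = 5.6 m/s².
v = v₀ + at = 3.50 + (5.6)(7.5) = 45.5 m/s
Δx = v₀t + ½at² = 3.50·7.5 + 0.5·5.6·7.5² = 184 m

Phase 3 (constant speed): v₀ = 45.5 m/s, a = 0 m/s².
v = v₀ + at = 45.5 + (0)(14.5) = 45.5 m/s
Δx = v₀t + ½at² = 45.5·14.5 + 0.5·0·14.5² = 660 m
Total time = 0.833 + 7.50 + 14.5 = 22.8 s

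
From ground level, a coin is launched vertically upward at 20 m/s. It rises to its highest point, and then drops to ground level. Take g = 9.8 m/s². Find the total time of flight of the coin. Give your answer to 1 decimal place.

Phase 1 (rising): v₀ = 20.0 m/s, a = -9.8 m/s².
v = v₀ + at → t = (0 − 20.0) / -9.8 = 2.04 s
v² = v₀² + 2aΔx → Δx = (0² − 20.0²)/(2·-9.8) = 20.4 m

Phase 2 (falling): v₀ = 0 m/s, a = -9.8 m/s².
Falls 20.4 m from rest: t = √(2·20.4/9.8) = 2.04 s; v = g·t = 20.0 m/s.
Total time = 2.04 + 2.04 = 4.08 s

4.1 s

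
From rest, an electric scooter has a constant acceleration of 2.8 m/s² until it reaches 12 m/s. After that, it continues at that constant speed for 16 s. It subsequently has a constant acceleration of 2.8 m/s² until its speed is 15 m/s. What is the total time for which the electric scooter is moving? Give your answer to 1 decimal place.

Phase 1 (accelerating): v₀ = 0 m/s, a = 2.8 m/s².
v = v₀ + at → t = (12 − 0) / 2.8 = 4.29 s
v² = v₀² + 2aΔx → Δx = (12² − 0²)/(2·2.8) = 25.7 m

Phase 2 (constant speed): v₀ = 12.0 m/s, a = 0 m/s².
v = v₀ + at = 12.0 + (0)(16) = 12.0 m/s
Δx = v₀t + ½at² = 12.0·16 + 0.5·0·16² = 192 m

Phase 3 (accelerating): v₀ = 12.0 m/s, a = 2.8 m/s².
v = v₀ + at → t = (15 − 12.0) / 2.8 = 1.07 s
v² = v₀² + 2aΔx → Δx = (15² − 12.0²)/(2·2.8) = 14.5 m
Total time = 4.29 + 16.0 + 1.07 = 21.4 s

21.4 s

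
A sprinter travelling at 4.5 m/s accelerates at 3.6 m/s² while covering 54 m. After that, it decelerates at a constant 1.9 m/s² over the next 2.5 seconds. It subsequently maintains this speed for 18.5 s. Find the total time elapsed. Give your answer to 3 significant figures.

25.4 s

Phase 1 (accelerating): v₀ = 4.50 m/s, a = 3.6 m/s².
v² = v₀² + 2aΔx = 4.50² + 2·3.6·54 = 409 → v = 20.2 m/s
t = (v − v₀)/a = (20.2 − 4.50)/3.6 = 4.37 s

Phase 2 (decelerating): v₀ = 20.2 m/s, a = -1.9 m/s².
v = v₀ + at = 20.2 + (-1.9)(2.5) = 15.5 m/s
Δx = v₀t + ½at² = 20.2·2.5 + 0.5·-1.9·2.5² = 44.6 m

Phase 3 (constant speed): v₀ = 15.5 m/s, a = 0 m/s².
v = v₀ + at = 15.5 + (0)(18.5) = 15.5 m/s
Δx = v₀t + ½at² = 15.5·18.5 + 0.5·0·18.5² = 286 m
Total time = 4.37 + 2.50 + 18.5 = 25.4 s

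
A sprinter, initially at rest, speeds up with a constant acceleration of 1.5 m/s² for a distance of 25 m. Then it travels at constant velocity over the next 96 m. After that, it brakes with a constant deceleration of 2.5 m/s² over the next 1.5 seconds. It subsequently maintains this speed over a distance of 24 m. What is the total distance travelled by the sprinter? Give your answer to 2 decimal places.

155.18 m

Phase 1 (accelerating): v₀ = 0 m/s, a = 1.5 m/s².
v² = v₀² + 2aΔx = 0² + 2·1.5·25 = 75.0 → v = 8.66 m/s
t = (v − v₀)/a = (8.66 − 0)/1.5 = 5.77 s

Phase 2 (constant speed): v₀ = 8.66 m/s, a = 0 m/s².
Constant speed: t = d/v = 96/8.66 = 11.1 s

Phase 3 (decelerating): v₀ = 8.66 m/s, a = -2.5 m/s².
v = v₀ + at = 8.66 + (-2.5)(1.5) = 4.91 m/s
Δx = v₀t + ½at² = 8.66·1.5 + 0.5·-2.5·1.5² = 10.2 m

Phase 4 (constant speed): v₀ = 4.91 m/s, a = 0 m/s².
Constant speed: t = d/v = 24/4.91 = 4.89 s
Total distance = 25.0 + 96.0 + 10.2 + 24.0 = 155 m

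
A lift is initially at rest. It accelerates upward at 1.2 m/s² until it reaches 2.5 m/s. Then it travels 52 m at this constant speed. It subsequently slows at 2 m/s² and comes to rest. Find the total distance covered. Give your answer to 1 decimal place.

Phase 1 (accelerating): v₀ = 0 m/s, a = 1.2 m/s².
v = v₀ + at → t = (2.5 − 0) / 1.2 = 2.08 s
v² = v₀² + 2aΔx → Δx = (2.5² − 0²)/(2·1.2) = 2.60 m

Phase 2 (constant speed): v₀ = 2.50 m/s, a = 0 m/s².
Constant speed: t = d/v = 52/2.50 = 20.8 s

Phase 3 (decelerating): v₀ = 2.50 m/s, a = -2 m/s².
v = v₀ + at → t = (0 − 2.50) / -2 = 1.25 s
v² = v₀² + 2aΔx → Δx = (0² − 2.50²)/(2·-2) = 1.56 m
Total distance = 2.60 + 52.0 + 1.56 = 56.2 m

56.2 m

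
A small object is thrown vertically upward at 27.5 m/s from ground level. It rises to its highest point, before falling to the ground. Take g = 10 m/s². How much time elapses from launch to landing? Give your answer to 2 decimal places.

5.50 s

Phase 1 (rising): v₀ = 27.5 m/s, a = -10 m/s².
v = v₀ + at → t = (0 − 27.5) / -10 = 2.75 s
v² = v₀² + 2aΔx → Δx = (0² − 27.5²)/(2·-10) = 37.8 m

Phase 2 (falling): v₀ = 0 m/s, a = -10 m/s².
Falls 37.8 m from rest: t = √(2·37.8/10) = 2.75 s; v = g·t = 27.5 m/s.
Total time = 2.75 + 2.75 = 5.50 s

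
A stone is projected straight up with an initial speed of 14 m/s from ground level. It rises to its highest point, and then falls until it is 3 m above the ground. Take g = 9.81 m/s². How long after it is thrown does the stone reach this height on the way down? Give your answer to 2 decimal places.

2.62 s

Phase 1 (rising): v₀ = 14.0 m/s, a = -9.81 m/s².
v = v₀ + at → t = (0 − 14.0) / -9.81 = 1.43 s
v² = v₀² + 2aΔx → Δx = (0² − 14.0²)/(2·-9.81) = 9.99 m

Phase 2 (falling): v₀ = 0 m/s, a = -9.81 m/s².
Falls 6.99 m from rest: t = √(2·6.99/9.81) = 1.19 s; v = g·t = 11.7 m/s.
Total time = 1.43 + 1.19 = 2.62 s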